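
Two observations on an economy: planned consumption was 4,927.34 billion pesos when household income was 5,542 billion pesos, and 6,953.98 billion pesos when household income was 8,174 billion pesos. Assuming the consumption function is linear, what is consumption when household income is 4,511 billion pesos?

C = 4133.47

MPC = (6953.98 − 4927.34)/(8174 − 5542) = 2026.64/2632 = 0.77
a = 4927.34 − 0.77(5542) = 4927.34 − 4267.34 = 660
C = 660 + 0.77(4511) = 660 + 3473.47 = 4133.47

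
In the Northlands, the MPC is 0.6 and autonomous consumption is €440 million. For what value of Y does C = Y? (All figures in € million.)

At break-even, C = Y: 440 + 0.6Y = Y
0.4Y = 440, so Y = 440/0.4 = 1100

Y = 1100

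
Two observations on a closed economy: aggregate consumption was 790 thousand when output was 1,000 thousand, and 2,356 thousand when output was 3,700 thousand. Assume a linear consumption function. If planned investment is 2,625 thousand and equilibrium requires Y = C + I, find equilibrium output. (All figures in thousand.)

MPC = (2356 − 790)/(3700 − 1000) = 1566/2700 = 0.58
a = 790 − 0.58(1000) = 210
Equilibrium: Y = 210 + 0.58Y + 2625
0.42Y = 2835, so Y = 2835/0.42 = 6750

Y = 6750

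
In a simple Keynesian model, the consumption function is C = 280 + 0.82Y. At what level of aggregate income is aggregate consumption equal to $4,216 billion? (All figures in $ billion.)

280 + 0.82Y = 4216
0.82Y = 3936, so Y = 3936/0.82 = 4800

Y = 4800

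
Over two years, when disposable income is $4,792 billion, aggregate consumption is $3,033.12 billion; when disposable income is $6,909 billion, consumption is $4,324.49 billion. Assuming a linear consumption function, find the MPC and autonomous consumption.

MPC = 0.61; a = 110

MPC = ΔC/ΔY = (4324.49 − 3033.12)/(6909 − 4792) = 1291.37/2117 = 0.61
a = C − MPC·Y = 3033.12 − 0.61(4792) = 3033.12 − 2923.12 = 110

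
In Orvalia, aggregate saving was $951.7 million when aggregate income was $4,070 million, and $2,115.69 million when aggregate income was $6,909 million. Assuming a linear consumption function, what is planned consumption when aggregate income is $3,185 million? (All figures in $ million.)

C = 2596.15

MPS = ΔS/ΔY = (2115.69 − 951.7)/(6909 − 4070) = 1163.99/2839 = 0.41
MPC = 1 − MPS = 0.59
Autonomous saving = 951.7 − 0.41(4070) = -717, so a = 717
C = 717 + 0.59(3185) = 717 + 1879.15 = 2596.15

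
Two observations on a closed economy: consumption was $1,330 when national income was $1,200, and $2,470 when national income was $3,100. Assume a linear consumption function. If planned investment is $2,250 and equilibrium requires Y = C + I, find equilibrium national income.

MPC = (2470 − 1330)/(3100 − 1200) = 1140/1900 = 0.6
a = 1330 − 0.6(1200) = 610
Equilibrium: Y = 610 + 0.6Y + 2250
0.4Y = 2860, so Y = 2860/0.4 = 7150

Y = 7150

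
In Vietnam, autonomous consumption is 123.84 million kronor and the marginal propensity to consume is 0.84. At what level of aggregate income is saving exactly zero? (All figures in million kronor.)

Y = 774

At break-even, C = Y: 123.84 + 0.84Y = Y
0.16Y = 123.84, so Y = 123.84/0.16 = 774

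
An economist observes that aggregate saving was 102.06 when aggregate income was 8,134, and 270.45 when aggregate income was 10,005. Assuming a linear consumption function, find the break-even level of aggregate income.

MPS = ΔS/ΔY = (270.45 − 102.06)/(10005 − 8134) = 168.39/1871 = 0.09
MPC = 1 − MPS = 0.91
From S(8134) = 102.06: −a + 0.09(8134) = 102.06, so a = 732.06 − 102.06 = 630
Break-even (S = 0): Y = a/MPS = 630/0.09 = 7000

Y = 7000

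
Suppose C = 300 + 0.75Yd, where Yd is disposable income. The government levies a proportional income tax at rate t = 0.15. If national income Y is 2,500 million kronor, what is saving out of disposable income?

S = 231.25

Yd = (1 − 0.15)(2500) = 0.85(2500) = 2125
C = 300 + 0.75(2125) = 300 + 1593.75 = 1893.75
S = Yd − C = 2125 − 1893.75 = 231.25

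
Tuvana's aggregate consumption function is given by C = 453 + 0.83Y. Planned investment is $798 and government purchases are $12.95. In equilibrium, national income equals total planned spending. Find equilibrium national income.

Y = 7435

Y = C + I + G = 453 + 0.83Y + 798 + 12.95
Y − 0.83Y = 1263.95
0.17Y = 1263.95, so Y = 1263.95/0.17 = 7435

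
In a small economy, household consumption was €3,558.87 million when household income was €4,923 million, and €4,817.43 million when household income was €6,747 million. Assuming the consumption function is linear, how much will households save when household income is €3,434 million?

MPC = (4817.43 − 3558.87)/(6747 − 4923) = 1258.56/1824 = 0.69
a = 3558.87 − 0.69(4923) = 3558.87 − 3396.87 = 162
C = 162 + 0.69(3434) = 2531.46
S = 3434 − 2531.46 = 902.54

S = 902.54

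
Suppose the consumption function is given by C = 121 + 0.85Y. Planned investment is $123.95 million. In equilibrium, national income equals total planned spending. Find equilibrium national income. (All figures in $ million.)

Y = C + I = 121 + 0.85Y + 123.95
Y − 0.85Y = 244.95
0.15Y = 244.95, so Y = 244.95/0.15 = 1633

Y = 1633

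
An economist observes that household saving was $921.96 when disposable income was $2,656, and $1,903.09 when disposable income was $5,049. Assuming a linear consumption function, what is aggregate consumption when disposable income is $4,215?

MPS = ΔS/ΔY = (1903.09 − 921.96)/(5049 − 2656) = 981.13/2393 = 0.41
MPC = 1 − MPS = 0.59
Autonomous saving = 921.96 − 0.41(2656) = -167, so a = 167
C = 167 + 0.59(4215) = 167 + 2486.85 = 2653.85

C = 2653.85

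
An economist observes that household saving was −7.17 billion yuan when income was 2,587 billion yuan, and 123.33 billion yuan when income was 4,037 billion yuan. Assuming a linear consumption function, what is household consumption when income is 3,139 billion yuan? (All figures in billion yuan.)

MPS = ΔS/ΔY = (123.33 − (-7.17))/(4037 − 2587) = 130.5/1450 = 0.09
MPC = 1 − MPS = 0.91
Autonomous saving = -7.17 − 0.09(2587) = -240, so a = 240
C = 240 + 0.91(3139) = 240 + 2856.49 = 3096.49

C = 3096.49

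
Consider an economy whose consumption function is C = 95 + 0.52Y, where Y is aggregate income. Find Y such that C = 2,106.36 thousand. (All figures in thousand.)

Y = 3868

95 + 0.52Y = 2106.36
0.52Y = 2011.36, so Y = 2011.36/0.52 = 3868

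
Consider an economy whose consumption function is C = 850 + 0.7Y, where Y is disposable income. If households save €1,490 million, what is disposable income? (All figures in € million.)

S = Y − C = -850 + 0.3Y
-850 + 0.3Y = 1490, so 0.3Y = 2340 and Y = 7800

Y = 7800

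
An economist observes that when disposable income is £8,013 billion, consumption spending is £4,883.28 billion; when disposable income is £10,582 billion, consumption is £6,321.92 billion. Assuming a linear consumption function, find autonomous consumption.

a = 396

MPC = ΔC/ΔY = (6321.92 − 4883.28)/(10582 − 8013) = 1438.64/2569 = 0.56
a = C − MPC·Y = 4883.28 − 0.56(8013) = 4883.28 − 4487.28 = 396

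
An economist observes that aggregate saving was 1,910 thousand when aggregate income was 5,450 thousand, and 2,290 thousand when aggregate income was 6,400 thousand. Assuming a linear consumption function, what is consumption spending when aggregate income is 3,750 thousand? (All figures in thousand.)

MPS = ΔS/ΔY = (2290 − 1910)/(6400 − 5450) = 380/950 = 0.4
MPC = 1 − MPS = 0.6
Autonomous saving = 1910 − 0.4(5450) = -270, so a = 270
C = 270 + 0.6(3750) = 270 + 2250 = 2520

C = 2520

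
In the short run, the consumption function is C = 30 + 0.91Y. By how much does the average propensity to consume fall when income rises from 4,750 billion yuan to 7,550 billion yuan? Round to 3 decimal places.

At Y = 4750: C = 30 + 0.91(4750) = 4352.5, APC = 4352.5/4750 = 0.9163
At Y = 7550: C = 6900.5, APC = 6900.5/7550 = 0.9140
Fall in APC = 0.9163 − 0.9140 = 0.0023 ≈ 0.002

ΔAPC = 0.002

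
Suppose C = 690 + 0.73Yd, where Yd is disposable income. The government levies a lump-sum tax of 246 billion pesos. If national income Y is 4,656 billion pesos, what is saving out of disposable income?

Yd = Y − T = 4656 − 246 = 4410
C = 690 + 0.73(4410) = 690 + 3219.3 = 3909.3
S = Yd − C = 4410 − 3909.3 = 500.7

S = 500.7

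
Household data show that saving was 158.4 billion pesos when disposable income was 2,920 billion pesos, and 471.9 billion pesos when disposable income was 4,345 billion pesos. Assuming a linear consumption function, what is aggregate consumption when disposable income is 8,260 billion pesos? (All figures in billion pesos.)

C = 6926.8

MPS = ΔS/ΔY = (471.9 − 158.4)/(4345 − 2920) = 313.5/1425 = 0.22
MPC = 1 − MPS = 0.78
Autonomous saving = 158.4 − 0.22(2920) = -484, so a = 484
C = 484 + 0.78(8260) = 484 + 6442.8 = 6926.8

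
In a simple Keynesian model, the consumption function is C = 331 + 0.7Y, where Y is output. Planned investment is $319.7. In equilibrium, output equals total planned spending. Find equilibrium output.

Y = 2169

Y = C + I = 331 + 0.7Y + 319.7
Y − 0.7Y = 650.7
0.3Y = 650.7, so Y = 650.7/0.3 = 2169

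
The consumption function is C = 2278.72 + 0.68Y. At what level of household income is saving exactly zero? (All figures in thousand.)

Y = 7121

At break-even, C = Y: 2278.72 + 0.68Y = Y
0.32Y = 2278.72, so Y = 2278.72/0.32 = 7121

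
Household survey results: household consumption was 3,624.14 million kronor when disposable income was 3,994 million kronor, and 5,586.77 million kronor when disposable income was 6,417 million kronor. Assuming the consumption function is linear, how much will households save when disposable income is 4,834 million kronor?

S = 529.46

MPC = (5586.77 − 3624.14)/(6417 − 3994) = 1962.63/2423 = 0.81
a = 3624.14 − 0.81(3994) = 3624.14 − 3235.14 = 389
C = 389 + 0.81(4834) = 4304.54
S = 4834 − 4304.54 = 529.46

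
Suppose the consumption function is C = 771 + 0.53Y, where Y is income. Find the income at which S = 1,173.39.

Y = 4137

S = Y − C = -771 + 0.47Y
-771 + 0.47Y = 1173.39, so 0.47Y = 1944.39 and Y = 4137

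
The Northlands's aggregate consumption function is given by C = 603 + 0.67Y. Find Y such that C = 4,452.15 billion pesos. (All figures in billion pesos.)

Y = 5745

603 + 0.67Y = 4452.15
0.67Y = 3849.15, so Y = 3849.15/0.67 = 5745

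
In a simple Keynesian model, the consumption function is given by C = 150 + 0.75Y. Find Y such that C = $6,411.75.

Y = 8349

150 + 0.75Y = 6411.75
0.75Y = 6261.75, so Y = 6261.75/0.75 = 8349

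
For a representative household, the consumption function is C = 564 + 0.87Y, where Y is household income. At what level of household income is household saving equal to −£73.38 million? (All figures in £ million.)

Y = 3774

S = Y − C = -564 + 0.13Y
-564 + 0.13Y = -73.38, so 0.13Y = 490.62 and Y = 3774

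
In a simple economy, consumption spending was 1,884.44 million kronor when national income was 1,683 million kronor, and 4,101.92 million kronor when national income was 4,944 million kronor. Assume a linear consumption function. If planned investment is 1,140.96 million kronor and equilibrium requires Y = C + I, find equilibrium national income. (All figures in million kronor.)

Y = 5878

MPC = (4101.92 − 1884.44)/(4944 − 1683) = 2217.48/3261 = 0.68
a = 1884.44 − 0.68(1683) = 740
Equilibrium: Y = 740 + 0.68Y + 1140.96
0.32Y = 1880.96, so Y = 1880.96/0.32 = 5878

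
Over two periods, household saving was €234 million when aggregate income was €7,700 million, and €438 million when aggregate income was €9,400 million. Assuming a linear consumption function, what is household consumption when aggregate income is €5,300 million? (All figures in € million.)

C = 5354

MPS = ΔS/ΔY = (438 − 234)/(9400 − 7700) = 204/1700 = 0.12
MPC = 1 − MPS = 0.88
Autonomous saving = 234 − 0.12(7700) = -690, so a = 690
C = 690 + 0.88(5300) = 690 + 4664 = 5354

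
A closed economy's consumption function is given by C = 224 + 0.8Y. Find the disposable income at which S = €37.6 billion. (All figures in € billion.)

Y = 1308

S = Y − C = -224 + 0.2Y
-224 + 0.2Y = 37.6, so 0.2Y = 261.6 and Y = 1308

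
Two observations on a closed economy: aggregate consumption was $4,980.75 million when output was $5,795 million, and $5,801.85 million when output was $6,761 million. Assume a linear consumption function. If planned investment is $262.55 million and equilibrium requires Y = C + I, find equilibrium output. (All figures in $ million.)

Y = 2117

MPC = (5801.85 − 4980.75)/(6761 − 5795) = 821.1/966 = 0.85
a = 4980.75 − 0.85(5795) = 55
Equilibrium: Y = 55 + 0.85Y + 262.55
0.15Y = 317.55, so Y = 317.55/0.15 = 2117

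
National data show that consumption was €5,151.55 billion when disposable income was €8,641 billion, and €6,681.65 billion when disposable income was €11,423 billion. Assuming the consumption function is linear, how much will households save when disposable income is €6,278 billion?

MPC = (6681.65 − 5151.55)/(11423 − 8641) = 1530.1/2782 = 0.55
a = 5151.55 − 0.55(8641) = 5151.55 − 4752.55 = 399
C = 399 + 0.55(6278) = 3851.9
S = 6278 − 3851.9 = 2426.1

S = 2426.1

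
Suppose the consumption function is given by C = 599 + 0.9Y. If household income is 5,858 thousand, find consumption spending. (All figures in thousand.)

C = 5871.2

C = 599 + 0.9(5858) = 599 + 5272.2 = 5871.2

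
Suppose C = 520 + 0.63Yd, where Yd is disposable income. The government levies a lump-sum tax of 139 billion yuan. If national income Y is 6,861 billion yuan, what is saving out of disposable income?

S = 1967.14

Yd = Y − T = 6861 − 139 = 6722
C = 520 + 0.63(6722) = 520 + 4234.86 = 4754.86
S = Yd − C = 6722 − 4754.86 = 1967.14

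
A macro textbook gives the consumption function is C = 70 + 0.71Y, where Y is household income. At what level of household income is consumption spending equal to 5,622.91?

70 + 0.71Y = 5622.91
0.71Y = 5552.91, so Y = 5552.91/0.71 = 7821

Y = 7821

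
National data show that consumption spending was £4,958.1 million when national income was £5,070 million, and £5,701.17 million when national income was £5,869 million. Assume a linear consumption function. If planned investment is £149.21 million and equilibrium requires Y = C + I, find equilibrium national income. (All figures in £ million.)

Y = 5603

MPC = (5701.17 − 4958.1)/(5869 − 5070) = 743.07/799 = 0.93
a = 4958.1 − 0.93(5070) = 243
Equilibrium: Y = 243 + 0.93Y + 149.21
0.07Y = 392.21, so Y = 392.21/0.07 = 5603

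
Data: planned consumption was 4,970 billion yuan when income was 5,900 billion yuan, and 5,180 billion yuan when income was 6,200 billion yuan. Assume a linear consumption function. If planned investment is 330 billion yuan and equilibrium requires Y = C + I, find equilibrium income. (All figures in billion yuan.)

Y = 3900

MPC = (5180 − 4970)/(6200 − 5900) = 210/300 = 0.7
a = 4970 − 0.7(5900) = 840
Equilibrium: Y = 840 + 0.7Y + 330
0.3Y = 1170, so Y = 1170/0.3 = 3900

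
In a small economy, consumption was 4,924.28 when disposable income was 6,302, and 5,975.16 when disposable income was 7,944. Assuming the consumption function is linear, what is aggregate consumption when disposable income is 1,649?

MPC = (5975.16 − 4924.28)/(7944 − 6302) = 1050.88/1642 = 0.64
a = 4924.28 − 0.64(6302) = 4924.28 − 4033.28 = 891
C = 891 + 0.64(1649) = 891 + 1055.36 = 1946.36

C = 1946.36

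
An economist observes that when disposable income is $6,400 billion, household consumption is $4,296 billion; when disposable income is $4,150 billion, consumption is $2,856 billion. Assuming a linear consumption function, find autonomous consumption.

MPC = ΔC/ΔY = (4296 − 2856)/(6400 − 4150) = 1440/2250 = 0.64
a = C − MPC·Y = 2856 − 0.64(4150) = 2856 − 2656 = 200

a = 200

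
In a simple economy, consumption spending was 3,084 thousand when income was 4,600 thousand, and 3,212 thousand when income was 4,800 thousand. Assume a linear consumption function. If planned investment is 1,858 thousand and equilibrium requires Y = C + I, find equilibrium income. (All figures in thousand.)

Y = 5550

MPC = (3212 − 3084)/(4800 − 4600) = 128/200 = 0.64
a = 3084 − 0.64(4600) = 140
Equilibrium: Y = 140 + 0.64Y + 1858
0.36Y = 1998, so Y = 1998/0.36 = 5550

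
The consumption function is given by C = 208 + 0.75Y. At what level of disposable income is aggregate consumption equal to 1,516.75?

Y = 1745

208 + 0.75Y = 1516.75
0.75Y = 1308.75, so Y = 1308.75/0.75 = 1745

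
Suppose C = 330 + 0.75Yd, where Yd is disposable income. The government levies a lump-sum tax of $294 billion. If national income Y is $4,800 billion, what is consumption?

C = 3709.5

Yd = Y − T = 4800 − 294 = 4506
C = 330 + 0.75(4506) = 330 + 3379.5 = 3709.5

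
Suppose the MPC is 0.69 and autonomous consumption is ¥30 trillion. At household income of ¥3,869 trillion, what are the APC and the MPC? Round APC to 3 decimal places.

APC = 0.698; MPC = 0.69

MPC = 0.69 (the slope of the consumption function)
C = 30 + 0.69(3869) = 2699.61, so APC = 2699.61/3869 = 0.698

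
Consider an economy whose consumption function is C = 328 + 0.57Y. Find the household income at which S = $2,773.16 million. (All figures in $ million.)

S = Y − C = -328 + 0.43Y
-328 + 0.43Y = 2773.16, so 0.43Y = 3101.16 and Y = 7212

Y = 7212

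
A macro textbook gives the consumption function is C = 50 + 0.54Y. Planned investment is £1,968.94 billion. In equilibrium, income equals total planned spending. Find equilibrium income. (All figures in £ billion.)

Y = C + I = 50 + 0.54Y + 1968.94
Y − 0.54Y = 2018.94
0.46Y = 2018.94, so Y = 2018.94/0.46 = 4389

Y = 4389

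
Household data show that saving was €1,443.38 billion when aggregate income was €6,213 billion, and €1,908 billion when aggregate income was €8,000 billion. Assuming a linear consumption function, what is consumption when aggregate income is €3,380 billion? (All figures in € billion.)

MPS = ΔS/ΔY = (1908 − 1443.38)/(8000 − 6213) = 464.62/1787 = 0.26
MPC = 1 − MPS = 0.74
Autonomous saving = 1443.38 − 0.26(6213) = -172, so a = 172
C = 172 + 0.74(3380) = 172 + 2501.2 = 2673.2

C = 2673.2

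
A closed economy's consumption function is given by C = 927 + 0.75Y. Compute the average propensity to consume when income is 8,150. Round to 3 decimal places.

C = 927 + 0.75(8150) = 7039.5
APC = C/Y = 7039.5/8150 = 0.864

APC = 0.864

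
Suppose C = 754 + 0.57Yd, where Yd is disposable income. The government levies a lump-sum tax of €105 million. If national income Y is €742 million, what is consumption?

Yd = Y − T = 742 − 105 = 637
C = 754 + 0.57(637) = 754 + 363.09 = 1117.09

C = 1117.09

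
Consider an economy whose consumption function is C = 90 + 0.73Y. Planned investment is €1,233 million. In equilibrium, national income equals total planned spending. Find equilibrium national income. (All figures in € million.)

Y = C + I = 90 + 0.73Y + 1233
Y − 0.73Y = 1323
0.27Y = 1323, so Y = 1323/0.27 = 4900

Y = 4900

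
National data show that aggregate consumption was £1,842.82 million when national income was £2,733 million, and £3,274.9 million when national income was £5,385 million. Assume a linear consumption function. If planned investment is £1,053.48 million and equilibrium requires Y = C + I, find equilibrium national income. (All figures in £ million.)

Y = 3088

MPC = (3274.9 − 1842.82)/(5385 − 2733) = 1432.08/2652 = 0.54
a = 1842.82 − 0.54(2733) = 367
Equilibrium: Y = 367 + 0.54Y + 1053.48
0.46Y = 1420.48, so Y = 1420.48/0.46 = 3088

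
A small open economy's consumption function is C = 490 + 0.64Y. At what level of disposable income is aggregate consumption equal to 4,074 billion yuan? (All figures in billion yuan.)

490 + 0.64Y = 4074
0.64Y = 3584, so Y = 3584/0.64 = 5600

Y = 5600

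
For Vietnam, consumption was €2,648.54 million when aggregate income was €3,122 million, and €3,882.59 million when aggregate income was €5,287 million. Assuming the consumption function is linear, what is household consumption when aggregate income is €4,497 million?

C = 3432.29

MPC = (3882.59 − 2648.54)/(5287 − 3122) = 1234.05/2165 = 0.57
a = 2648.54 − 0.57(3122) = 2648.54 − 1779.54 = 869
C = 869 + 0.57(4497) = 869 + 2563.29 = 3432.29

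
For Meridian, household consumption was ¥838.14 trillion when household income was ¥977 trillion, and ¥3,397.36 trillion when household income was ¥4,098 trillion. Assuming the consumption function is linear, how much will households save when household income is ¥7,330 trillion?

S = 1282.4

MPC = (3397.36 − 838.14)/(4098 − 977) = 2559.22/3121 = 0.82
a = 838.14 − 0.82(977) = 838.14 − 801.14 = 37
C = 37 + 0.82(7330) = 6047.6
S = 7330 − 6047.6 = 1282.4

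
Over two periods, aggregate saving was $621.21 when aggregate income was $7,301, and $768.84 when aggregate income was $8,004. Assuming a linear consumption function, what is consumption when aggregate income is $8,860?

MPS = ΔS/ΔY = (768.84 − 621.21)/(8004 − 7301) = 147.63/703 = 0.21
MPC = 1 − MPS = 0.79
Autonomous saving = 621.21 − 0.21(7301) = -912, so a = 912
C = 912 + 0.79(8860) = 912 + 6999.4 = 7911.4

C = 7911.4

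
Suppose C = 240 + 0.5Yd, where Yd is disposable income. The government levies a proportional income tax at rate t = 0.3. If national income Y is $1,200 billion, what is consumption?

Yd = (1 − 0.3)(1200) = 0.7(1200) = 840
C = 240 + 0.5(840) = 240 + 420 = 660

C = 660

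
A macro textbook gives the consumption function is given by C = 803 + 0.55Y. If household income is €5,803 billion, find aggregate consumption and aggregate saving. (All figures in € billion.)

C = 803 + 0.55(5803) = 803 + 3191.65 = 3994.65
S = Y − C = 5803 − 3994.65 = 1808.35

C = 3994.65; S = 1808.35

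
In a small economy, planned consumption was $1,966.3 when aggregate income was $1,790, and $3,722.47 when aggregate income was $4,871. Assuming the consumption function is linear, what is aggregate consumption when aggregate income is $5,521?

C = 4092.97

MPC = (3722.47 − 1966.3)/(4871 − 1790) = 1756.17/3081 = 0.57
a = 1966.3 − 0.57(1790) = 1966.3 − 1020.3 = 946
C = 946 + 0.57(5521) = 946 + 3146.97 = 4092.97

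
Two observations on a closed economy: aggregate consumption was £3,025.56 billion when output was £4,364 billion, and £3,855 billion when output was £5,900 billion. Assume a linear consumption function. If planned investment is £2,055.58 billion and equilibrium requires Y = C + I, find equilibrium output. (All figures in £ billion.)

Y = 5923

MPC = (3855 − 3025.56)/(5900 − 4364) = 829.44/1536 = 0.54
a = 3025.56 − 0.54(4364) = 669
Equilibrium: Y = 669 + 0.54Y + 2055.58
0.46Y = 2724.58, so Y = 2724.58/0.46 = 5923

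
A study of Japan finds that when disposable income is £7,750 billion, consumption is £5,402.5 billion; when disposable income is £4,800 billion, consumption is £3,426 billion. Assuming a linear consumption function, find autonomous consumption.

a = 210

MPC = ΔC/ΔY = (5402.5 − 3426)/(7750 − 4800) = 1976.5/2950 = 0.67
a = C − MPC·Y = 3426 − 0.67(4800) = 3426 − 3216 = 210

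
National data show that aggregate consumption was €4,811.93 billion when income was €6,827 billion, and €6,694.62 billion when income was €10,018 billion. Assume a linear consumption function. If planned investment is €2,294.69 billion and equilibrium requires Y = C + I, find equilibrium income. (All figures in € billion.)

Y = 7509

MPC = (6694.62 − 4811.93)/(10018 − 6827) = 1882.69/3191 = 0.59
a = 4811.93 − 0.59(6827) = 784
Equilibrium: Y = 784 + 0.59Y + 2294.69
0.41Y = 3078.69, so Y = 3078.69/0.41 = 7509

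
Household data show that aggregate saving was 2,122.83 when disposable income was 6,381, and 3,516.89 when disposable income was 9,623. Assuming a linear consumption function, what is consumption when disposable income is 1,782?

C = 1636.74

MPS = ΔS/ΔY = (3516.89 − 2122.83)/(9623 − 6381) = 1394.06/3242 = 0.43
MPC = 1 − MPS = 0.57
Autonomous saving = 2122.83 − 0.43(6381) = -621, so a = 621
C = 621 + 0.57(1782) = 621 + 1015.74 = 1636.74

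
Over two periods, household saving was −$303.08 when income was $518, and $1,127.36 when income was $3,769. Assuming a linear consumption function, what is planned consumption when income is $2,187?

MPS = ΔS/ΔY = (1127.36 − (-303.08))/(3769 − 518) = 1430.44/3251 = 0.44
MPC = 1 − MPS = 0.56
Autonomous saving = -303.08 − 0.44(518) = -531, so a = 531
C = 531 + 0.56(2187) = 531 + 1224.72 = 1755.72

C = 1755.72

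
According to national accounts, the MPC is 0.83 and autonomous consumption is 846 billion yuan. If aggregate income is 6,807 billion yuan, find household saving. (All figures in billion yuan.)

C = 846 + 0.83(6807) = 846 + 5649.81 = 6495.81
S = Y − C = 6807 − 6495.81 = 311.19

S = 311.19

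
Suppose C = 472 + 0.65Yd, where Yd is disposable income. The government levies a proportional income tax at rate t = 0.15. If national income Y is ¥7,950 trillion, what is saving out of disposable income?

S = 1893.125

Yd = (1 − 0.15)(7950) = 0.85(7950) = 6757.5
C = 472 + 0.65(6757.5) = 472 + 4392.375 = 4864.375
S = Yd − C = 6757.5 − 4864.375 = 1893.125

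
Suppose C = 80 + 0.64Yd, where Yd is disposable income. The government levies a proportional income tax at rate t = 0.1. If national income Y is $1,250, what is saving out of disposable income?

Yd = (1 − 0.1)(1250) = 0.9(1250) = 1125
C = 80 + 0.64(1125) = 80 + 720 = 800
S = Yd − C = 1125 − 800 = 325

S = 325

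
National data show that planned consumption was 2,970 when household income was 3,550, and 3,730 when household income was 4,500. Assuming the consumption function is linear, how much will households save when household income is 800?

S = 30

MPC = (3730 − 2970)/(4500 − 3550) = 760/950 = 0.8
a = 2970 − 0.8(3550) = 2970 − 2840 = 130
C = 130 + 0.8(800) = 770
S = 800 − 770 = 30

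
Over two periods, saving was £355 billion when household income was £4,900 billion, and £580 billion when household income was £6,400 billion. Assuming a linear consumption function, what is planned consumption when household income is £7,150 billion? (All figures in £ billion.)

MPS = ΔS/ΔY = (580 − 355)/(6400 − 4900) = 225/1500 = 0.15
MPC = 1 − MPS = 0.85
Autonomous saving = 355 − 0.15(4900) = -380, so a = 380
C = 380 + 0.85(7150) = 380 + 6077.5 = 6457.5

C = 6457.5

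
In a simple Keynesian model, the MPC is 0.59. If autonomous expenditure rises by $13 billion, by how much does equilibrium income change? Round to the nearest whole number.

The multiplier is 1/(1 − MPC) = 1/0.41.
ΔY = 13/0.41 = 31.71 ≈ 32

ΔY ≈ 32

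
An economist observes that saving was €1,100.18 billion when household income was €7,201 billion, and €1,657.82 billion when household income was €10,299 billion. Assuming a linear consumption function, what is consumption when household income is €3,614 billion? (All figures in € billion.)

MPS = ΔS/ΔY = (1657.82 − 1100.18)/(10299 − 7201) = 557.64/3098 = 0.18
MPC = 1 − MPS = 0.82
Autonomous saving = 1100.18 − 0.18(7201) = -196, so a = 196
C = 196 + 0.82(3614) = 196 + 2963.48 = 3159.48

C = 3159.48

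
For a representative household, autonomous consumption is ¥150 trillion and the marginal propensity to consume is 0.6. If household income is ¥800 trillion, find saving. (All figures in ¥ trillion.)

S = 170

C = 150 + 0.6(800) = 150 + 480 = 630
S = Y − C = 800 − 630 = 170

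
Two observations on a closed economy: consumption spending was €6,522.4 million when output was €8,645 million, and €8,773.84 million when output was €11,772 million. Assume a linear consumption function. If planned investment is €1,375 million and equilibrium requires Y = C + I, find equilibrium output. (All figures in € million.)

MPC = (8773.84 − 6522.4)/(11772 − 8645) = 2251.44/3127 = 0.72
a = 6522.4 − 0.72(8645) = 298
Equilibrium: Y = 298 + 0.72Y + 1375
0.28Y = 1673, so Y = 1673/0.28 = 5975

Y = 5975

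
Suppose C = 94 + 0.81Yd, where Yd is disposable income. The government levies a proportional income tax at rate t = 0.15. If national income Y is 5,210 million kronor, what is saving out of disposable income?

Yd = (1 − 0.15)(5210) = 0.85(5210) = 4428.5
C = 94 + 0.81(4428.5) = 94 + 3587.085 = 3681.085
S = Yd − C = 4428.5 − 3681.085 = 747.415

S = 747.415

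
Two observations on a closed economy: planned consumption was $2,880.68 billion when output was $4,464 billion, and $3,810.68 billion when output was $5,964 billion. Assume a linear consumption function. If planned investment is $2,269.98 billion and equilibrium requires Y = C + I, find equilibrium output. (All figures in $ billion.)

Y = 6271

MPC = (3810.68 − 2880.68)/(5964 − 4464) = 930/1500 = 0.62
a = 2880.68 − 0.62(4464) = 113
Equilibrium: Y = 113 + 0.62Y + 2269.98
0.38Y = 2382.98, so Y = 2382.98/0.38 = 6271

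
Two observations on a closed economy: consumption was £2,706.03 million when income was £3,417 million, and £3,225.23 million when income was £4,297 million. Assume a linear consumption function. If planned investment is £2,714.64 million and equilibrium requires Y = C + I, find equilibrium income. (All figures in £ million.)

Y = 8304

MPC = (3225.23 − 2706.03)/(4297 − 3417) = 519.2/880 = 0.59
a = 2706.03 − 0.59(3417) = 690
Equilibrium: Y = 690 + 0.59Y + 2714.64
0.41Y = 3404.64, so Y = 3404.64/0.41 = 8304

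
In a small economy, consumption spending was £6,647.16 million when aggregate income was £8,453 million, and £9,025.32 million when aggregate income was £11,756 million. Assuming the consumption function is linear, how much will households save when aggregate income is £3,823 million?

S = 509.44

MPC = (9025.32 − 6647.16)/(11756 − 8453) = 2378.16/3303 = 0.72
a = 6647.16 − 0.72(8453) = 6647.16 − 6086.16 = 561
C = 561 + 0.72(3823) = 3313.56
S = 3823 − 3313.56 = 509.44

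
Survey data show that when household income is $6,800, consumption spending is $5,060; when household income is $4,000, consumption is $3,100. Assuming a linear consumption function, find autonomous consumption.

MPC = ΔC/ΔY = (5060 − 3100)/(6800 − 4000) = 1960/2800 = 0.7
a = C − MPC·Y = 3100 − 0.7(4000) = 3100 − 2800 = 300

a = 300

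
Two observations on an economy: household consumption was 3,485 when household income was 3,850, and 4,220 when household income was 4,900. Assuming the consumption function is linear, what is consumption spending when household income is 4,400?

MPC = (4220 − 3485)/(4900 − 3850) = 735/1050 = 0.7
a = 3485 − 0.7(3850) = 3485 − 2695 = 790
C = 790 + 0.7(4400) = 790 + 3080 = 3870

C = 3870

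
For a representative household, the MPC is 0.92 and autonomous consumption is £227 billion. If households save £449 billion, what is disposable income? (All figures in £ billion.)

Y = 8450

S = Y − C = -227 + 0.08Y
-227 + 0.08Y = 449, so 0.08Y = 676 and Y = 8450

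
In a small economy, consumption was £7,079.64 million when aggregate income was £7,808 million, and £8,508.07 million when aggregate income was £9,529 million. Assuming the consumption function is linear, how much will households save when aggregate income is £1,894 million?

S = -277.02

MPC = (8508.07 − 7079.64)/(9529 − 7808) = 1428.43/1721 = 0.83
a = 7079.64 − 0.83(7808) = 7079.64 − 6480.64 = 599
C = 599 + 0.83(1894) = 2171.02
S = 1894 − 2171.02 = -277.02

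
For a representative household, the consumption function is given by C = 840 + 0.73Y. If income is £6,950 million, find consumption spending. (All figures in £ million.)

C = 840 + 0.73(6950) = 840 + 5073.5 = 5913.5

C = 5913.5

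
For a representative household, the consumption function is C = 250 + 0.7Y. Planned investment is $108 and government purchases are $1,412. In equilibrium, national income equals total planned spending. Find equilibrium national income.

Y = 5900

Y = C + I + G = 250 + 0.7Y + 108 + 1412
Y − 0.7Y = 1770
0.3Y = 1770, so Y = 1770/0.3 = 5900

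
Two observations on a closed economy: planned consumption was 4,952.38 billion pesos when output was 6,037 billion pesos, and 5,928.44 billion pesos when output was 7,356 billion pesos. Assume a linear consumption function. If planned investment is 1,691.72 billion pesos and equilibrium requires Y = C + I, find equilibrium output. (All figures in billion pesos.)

Y = 8372

MPC = (5928.44 − 4952.38)/(7356 − 6037) = 976.06/1319 = 0.74
a = 4952.38 − 0.74(6037) = 485
Equilibrium: Y = 485 + 0.74Y + 1691.72
0.26Y = 2176.72, so Y = 2176.72/0.26 = 8372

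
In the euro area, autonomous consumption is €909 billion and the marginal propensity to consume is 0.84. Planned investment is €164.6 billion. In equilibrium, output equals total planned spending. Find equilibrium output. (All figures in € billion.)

Y = 6710

Y = C + I = 909 + 0.84Y + 164.6
Y − 0.84Y = 1073.6
0.16Y = 1073.6, so Y = 1073.6/0.16 = 6710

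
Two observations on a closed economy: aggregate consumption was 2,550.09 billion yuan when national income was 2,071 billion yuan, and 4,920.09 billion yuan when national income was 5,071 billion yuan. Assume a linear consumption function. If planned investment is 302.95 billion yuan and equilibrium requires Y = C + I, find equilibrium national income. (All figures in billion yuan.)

MPC = (4920.09 − 2550.09)/(5071 − 2071) = 2370/3000 = 0.79
a = 2550.09 − 0.79(2071) = 914
Equilibrium: Y = 914 + 0.79Y + 302.95
0.21Y = 1216.95, so Y = 1216.95/0.21 = 5795

Y = 5795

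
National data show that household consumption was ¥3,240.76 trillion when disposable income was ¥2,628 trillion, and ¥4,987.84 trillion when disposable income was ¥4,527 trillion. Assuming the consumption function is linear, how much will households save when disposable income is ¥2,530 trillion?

S = -620.6

MPC = (4987.84 − 3240.76)/(4527 − 2628) = 1747.08/1899 = 0.92
a = 3240.76 − 0.92(2628) = 3240.76 − 2417.76 = 823
C = 823 + 0.92(2530) = 3150.6
S = 2530 − 3150.6 = -620.6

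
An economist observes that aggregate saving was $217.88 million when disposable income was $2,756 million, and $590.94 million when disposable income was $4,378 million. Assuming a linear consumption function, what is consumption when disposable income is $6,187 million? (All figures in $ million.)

C = 5179.99

MPS = ΔS/ΔY = (590.94 − 217.88)/(4378 − 2756) = 373.06/1622 = 0.23
MPC = 1 − MPS = 0.77
Autonomous saving = 217.88 − 0.23(2756) = -416, so a = 416
C = 416 + 0.77(6187) = 416 + 4763.99 = 5179.99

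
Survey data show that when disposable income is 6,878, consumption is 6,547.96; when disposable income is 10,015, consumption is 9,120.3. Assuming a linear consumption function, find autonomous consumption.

MPC = ΔC/ΔY = (9120.3 − 6547.96)/(10015 − 6878) = 2572.34/3137 = 0.82
a = C − MPC·Y = 6547.96 − 0.82(6878) = 6547.96 − 5639.96 = 908

a = 908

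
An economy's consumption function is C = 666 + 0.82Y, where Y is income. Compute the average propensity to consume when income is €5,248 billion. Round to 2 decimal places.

APC = 0.95

C = 666 + 0.82(5248) = 4969.36
APC = C/Y = 4969.36/5248 = 0.95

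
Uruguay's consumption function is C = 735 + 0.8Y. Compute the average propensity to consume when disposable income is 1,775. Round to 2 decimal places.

APC = 1.21

C = 735 + 0.8(1775) = 2155
APC = C/Y = 2155/1775 = 1.21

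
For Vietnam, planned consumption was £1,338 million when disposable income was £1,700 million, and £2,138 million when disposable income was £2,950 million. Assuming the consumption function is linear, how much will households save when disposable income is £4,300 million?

S = 1298

MPC = (2138 − 1338)/(2950 − 1700) = 800/1250 = 0.64
a = 1338 − 0.64(1700) = 1338 − 1088 = 250
C = 250 + 0.64(4300) = 3002
S = 4300 − 3002 = 1298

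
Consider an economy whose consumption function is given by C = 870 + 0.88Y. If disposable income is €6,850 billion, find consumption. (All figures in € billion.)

C = 6898

C = 870 + 0.88(6850) = 870 + 6028 = 6898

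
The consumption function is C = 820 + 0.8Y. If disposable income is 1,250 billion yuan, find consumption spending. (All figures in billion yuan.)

C = 1820

C = 820 + 0.8(1250) = 820 + 1000 = 1820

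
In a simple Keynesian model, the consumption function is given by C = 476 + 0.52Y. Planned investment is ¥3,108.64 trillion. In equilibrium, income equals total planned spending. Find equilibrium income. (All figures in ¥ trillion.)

Y = 7468

Y = C + I = 476 + 0.52Y + 3108.64
Y − 0.52Y = 3584.64
0.48Y = 3584.64, so Y = 3584.64/0.48 = 7468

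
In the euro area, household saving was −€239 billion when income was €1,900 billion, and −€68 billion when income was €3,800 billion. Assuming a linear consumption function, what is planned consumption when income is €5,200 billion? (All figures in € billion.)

MPS = ΔS/ΔY = (-68 − (-239))/(3800 − 1900) = 171/1900 = 0.09
MPC = 1 − MPS = 0.91
Autonomous saving = -239 − 0.09(1900) = -410, so a = 410
C = 410 + 0.91(5200) = 410 + 4732 = 5142

C = 5142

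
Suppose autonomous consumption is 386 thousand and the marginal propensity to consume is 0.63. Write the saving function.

S = Y − C = Y − (386 + 0.63Y) = -386 + (1 − 0.63)Y

S = -386 + 0.37Y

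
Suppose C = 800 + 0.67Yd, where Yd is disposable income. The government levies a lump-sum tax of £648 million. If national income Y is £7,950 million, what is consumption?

C = 5692.34

Yd = Y − T = 7950 − 648 = 7302
C = 800 + 0.67(7302) = 800 + 4892.34 = 5692.34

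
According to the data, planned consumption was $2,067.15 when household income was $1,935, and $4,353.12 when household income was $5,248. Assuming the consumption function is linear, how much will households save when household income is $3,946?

MPC = (4353.12 − 2067.15)/(5248 − 1935) = 2285.97/3313 = 0.69
a = 2067.15 − 0.69(1935) = 2067.15 − 1335.15 = 732
C = 732 + 0.69(3946) = 3454.74
S = 3946 − 3454.74 = 491.26

S = 491.26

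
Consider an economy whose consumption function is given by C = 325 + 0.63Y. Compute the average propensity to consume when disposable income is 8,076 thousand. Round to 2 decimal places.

APC = 0.67

C = 325 + 0.63(8076) = 5412.88
APC = C/Y = 5412.88/8076 = 0.67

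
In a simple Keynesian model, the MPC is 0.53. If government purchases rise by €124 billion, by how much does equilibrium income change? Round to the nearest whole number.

ΔY ≈ 264

The multiplier is 1/(1 − MPC) = 1/0.47.
ΔY = 124/0.47 = 263.83 ≈ 264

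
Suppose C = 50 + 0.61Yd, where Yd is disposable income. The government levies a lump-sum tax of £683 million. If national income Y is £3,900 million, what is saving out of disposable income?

Yd = Y − T = 3900 − 683 = 3217
C = 50 + 0.61(3217) = 50 + 1962.37 = 2012.37
S = Yd − C = 3217 − 2012.37 = 1204.63

S = 1204.63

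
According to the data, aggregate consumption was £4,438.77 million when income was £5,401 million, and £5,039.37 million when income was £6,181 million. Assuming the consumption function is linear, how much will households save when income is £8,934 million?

S = 1774.82

MPC = (5039.37 − 4438.77)/(6181 − 5401) = 600.6/780 = 0.77
a = 4438.77 − 0.77(5401) = 4438.77 − 4158.77 = 280
C = 280 + 0.77(8934) = 7159.18
S = 8934 − 7159.18 = 1774.82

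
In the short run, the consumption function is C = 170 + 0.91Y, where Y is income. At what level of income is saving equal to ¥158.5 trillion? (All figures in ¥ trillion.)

Y = 3650

S = Y − C = -170 + 0.09Y
-170 + 0.09Y = 158.5, so 0.09Y = 328.5 and Y = 3650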